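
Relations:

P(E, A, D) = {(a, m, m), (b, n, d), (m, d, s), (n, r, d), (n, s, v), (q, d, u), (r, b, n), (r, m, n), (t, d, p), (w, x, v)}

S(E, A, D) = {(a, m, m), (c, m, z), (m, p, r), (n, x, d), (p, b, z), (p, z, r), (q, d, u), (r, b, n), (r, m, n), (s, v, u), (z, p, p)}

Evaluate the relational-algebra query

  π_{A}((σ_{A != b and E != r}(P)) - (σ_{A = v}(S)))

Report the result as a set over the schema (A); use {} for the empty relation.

{d, m, n, r, s, x}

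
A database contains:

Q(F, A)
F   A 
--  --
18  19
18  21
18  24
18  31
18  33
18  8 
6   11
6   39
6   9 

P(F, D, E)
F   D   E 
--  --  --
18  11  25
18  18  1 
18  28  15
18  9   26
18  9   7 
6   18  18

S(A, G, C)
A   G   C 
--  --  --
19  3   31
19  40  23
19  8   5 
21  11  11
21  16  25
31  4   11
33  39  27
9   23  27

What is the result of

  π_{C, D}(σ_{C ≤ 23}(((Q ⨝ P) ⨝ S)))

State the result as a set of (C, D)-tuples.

Joining Q and P on F yields {(18, 19, 11, 25), (18, 19, 18, 1), (18, 19, 28, 15), (18, 19, 9, 26), (18, 19, 9, 7), (18, 21, 11, 25), (18, 21, 18, 1), (18, 21, 28, 15), (18, 21, 9, 26), (18, 21, 9, 7), (18, 24, 11, 25), (18, 24, 18, 1), (18, 24, 28, 15), (18, 24, 9, 26), (18, 24, 9, 7), (18, 31, 11, 25), (18, 31, 18, 1), (18, 31, 28, 15), (18, 31, 9, 26), (18, 31, 9, 7), (18, 33, 11, 25), (18, 33, 18, 1), (18, 33, 28, 15), (18, 33, 9, 26), (18, 33, 9, 7), (18, 8, 11, 25), (18, 8, 18, 1), (18, 8, 28, 15), (18, 8, 9, 26), (18, 8, 9, 7), (6, 11, 18, 18), (6, 39, 18, 18), (6, 9, 18, 18)}.
Joining (Q ⨝ P) and S on A yields {(18, 19, 11, 25, 3, 31), (18, 19, 11, 25, 40, 23), (18, 19, 11, 25, 8, 5), (18, 19, 18, 1, 3, 31), (18, 19, 18, 1, 40, 23), (18, 19, 18, 1, 8, 5), (18, 19, 28, 15, 3, 31), (18, 19, 28, 15, 40, 23), (18, 19, 28, 15, 8, 5), (18, 19, 9, 26, 3, 31), (18, 19, 9, 26, 40, 23), (18, 19, 9, 26, 8, 5), (18, 19, 9, 7, 3, 31), (18, 19, 9, 7, 40, 23), (18, 19, 9, 7, 8, 5), (18, 21, 11, 25, 11, 11), (18, 21, 11, 25, 16, 25), (18, 21, 18, 1, 11, 11), (18, 21, 18, 1, 16, 25), (18, 21, 28, 15, 11, 11), (18, 21, 28, 15, 16, 25), (18, 21, 9, 26, 11, 11), (18, 21, 9, 26, 16, 25), (18, 21, 9, 7, 11, 11), (18, 21, 9, 7, 16, 25), (18, 31, 11, 25, 4, 11), (18, 31, 18, 1, 4, 11), (18, 31, 28, 15, 4, 11), (18, 31, 9, 26, 4, 11), (18, 31, 9, 7, 4, 11), (18, 33, 11, 25, 39, 27), (18, 33, 18, 1, 39, 27), (18, 33, 28, 15, 39, 27), (18, 33, 9, 26, 39, 27), (18, 33, 9, 7, 39, 27), (6, 9, 18, 18, 23, 27)}.
Selection C ≤ 23: {(18, 19, 11, 25, 40, 23), (18, 19, 11, 25, 8, 5), (18, 19, 18, 1, 40, 23), (18, 19, 18, 1, 8, 5), (18, 19, 28, 15, 40, 23), (18, 19, 28, 15, 8, 5), (18, 19, 9, 26, 40, 23), (18, 19, 9, 26, 8, 5), (18, 19, 9, 7, 40, 23), (18, 19, 9, 7, 8, 5), (18, 21, 11, 25, 11, 11), (18, 21, 18, 1, 11, 11), (18, 21, 28, 15, 11, 11), (18, 21, 9, 26, 11, 11), (18, 21, 9, 7, 11, 11), (18, 31, 11, 25, 4, 11), (18, 31, 18, 1, 4, 11), (18, 31, 28, 15, 4, 11), (18, 31, 9, 26, 4, 11), (18, 31, 9, 7, 4, 11)}
π_{C, D} gives {(11, 11), (11, 18), (11, 28), (11, 9), (23, 11), (23, 18), (23, 28), (23, 9), (5, 11), (5, 18), (5, 28), (5, 9)} (8 duplicate(s) eliminated).

{(11, 11), (11, 18), (11, 28), (11, 9), (23, 11), (23, 18), (23, 28), (23, 9), (5, 11), (5, 18), (5, 28), (5, 9)}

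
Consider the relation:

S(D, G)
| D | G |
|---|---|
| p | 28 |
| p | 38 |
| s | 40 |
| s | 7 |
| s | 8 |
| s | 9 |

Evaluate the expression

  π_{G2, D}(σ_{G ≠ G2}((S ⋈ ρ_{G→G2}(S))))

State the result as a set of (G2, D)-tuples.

{(28, p), (38, p), (40, s), (7, s), (8, s), (9, s)}

ρ[G→G2]: schema becomes (D, G2); tuples unchanged.
Joining S and ρ_{G→G2}(S) on D yields {(p, 28, 28), (p, 28, 38), (p, 38, 28), (p, 38, 38), (s, 40, 40), (s, 40, 7), (s, 40, 8), (s, 40, 9), (s, 7, 40), (s, 7, 7), (s, 7, 8), (s, 7, 9), (s, 8, 40), (s, 8, 7), (s, 8, 8), (s, 8, 9), (s, 9, 40), (s, 9, 7), (s, 9, 8), (s, 9, 9)}.
Filtering on G ≠ G2 leaves {(p, 28, 38), (p, 38, 28), (s, 40, 7), (s, 40, 8), (s, 40, 9), (s, 7, 40), (s, 7, 8), (s, 7, 9), (s, 8, 40), (s, 8, 7), (s, 8, 9), (s, 9, 40), (s, 9, 7), (s, 9, 8)}.
π[G2, D]: project onto (G2, D) (8 duplicate(s) eliminated) → {(28, p), (38, p), (40, s), (7, s), (8, s), (9, s)}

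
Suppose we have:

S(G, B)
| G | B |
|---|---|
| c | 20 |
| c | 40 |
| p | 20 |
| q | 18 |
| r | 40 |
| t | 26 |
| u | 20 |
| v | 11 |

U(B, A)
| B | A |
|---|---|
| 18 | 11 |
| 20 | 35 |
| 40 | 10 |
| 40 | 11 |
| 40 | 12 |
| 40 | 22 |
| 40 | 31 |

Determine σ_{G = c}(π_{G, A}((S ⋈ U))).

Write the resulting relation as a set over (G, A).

Joining S and U on B yields {(c, 20, 35), (c, 40, 10), (c, 40, 11), (c, 40, 12), (c, 40, 22), (c, 40, 31), (p, 20, 35), (q, 18, 11), (r, 40, 10), (r, 40, 11), (r, 40, 12), (r, 40, 22), (r, 40, 31), (u, 20, 35)}.
Keep only column(s) G, A: {(c, 10), (c, 11), (c, 12), (c, 22), (c, 31), (c, 35), (p, 35), (q, 11), (r, 10), (r, 11), (r, 12), (r, 22), (r, 31), (u, 35)}
σ[G = c]: keep tuples satisfying G = c → {(c, 10), (c, 11), (c, 12), (c, 22), (c, 31), (c, 35)}

{(c, 10), (c, 11), (c, 12), (c, 22), (c, 31), (c, 35)}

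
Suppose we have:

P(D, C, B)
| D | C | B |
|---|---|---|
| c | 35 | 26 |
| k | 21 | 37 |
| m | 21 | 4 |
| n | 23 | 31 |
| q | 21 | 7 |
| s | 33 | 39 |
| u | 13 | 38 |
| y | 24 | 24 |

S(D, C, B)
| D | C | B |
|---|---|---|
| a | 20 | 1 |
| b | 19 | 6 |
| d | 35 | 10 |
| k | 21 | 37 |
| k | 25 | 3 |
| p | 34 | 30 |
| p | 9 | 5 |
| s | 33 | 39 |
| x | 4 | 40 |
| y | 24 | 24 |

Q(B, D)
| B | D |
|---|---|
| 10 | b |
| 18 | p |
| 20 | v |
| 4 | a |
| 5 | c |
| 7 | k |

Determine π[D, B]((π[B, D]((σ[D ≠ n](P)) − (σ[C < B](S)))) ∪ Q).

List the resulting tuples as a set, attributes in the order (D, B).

{(a, 4), (b, 10), (c, 26), (c, 5), (k, 7), (m, 4), (p, 18), (q, 7), (u, 38), (v, 20), (y, 24)}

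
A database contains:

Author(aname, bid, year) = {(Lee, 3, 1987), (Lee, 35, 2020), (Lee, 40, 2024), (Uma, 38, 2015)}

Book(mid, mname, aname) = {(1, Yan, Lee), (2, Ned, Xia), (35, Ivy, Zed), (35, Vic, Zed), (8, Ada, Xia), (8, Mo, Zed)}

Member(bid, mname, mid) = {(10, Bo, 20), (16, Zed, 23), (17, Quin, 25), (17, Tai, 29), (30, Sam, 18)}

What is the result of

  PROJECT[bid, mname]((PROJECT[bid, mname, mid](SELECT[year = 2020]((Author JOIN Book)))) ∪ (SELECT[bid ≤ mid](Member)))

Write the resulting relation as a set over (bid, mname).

{(10, Bo), (16, Zed), (17, Quin), (17, Tai), (35, Yan)}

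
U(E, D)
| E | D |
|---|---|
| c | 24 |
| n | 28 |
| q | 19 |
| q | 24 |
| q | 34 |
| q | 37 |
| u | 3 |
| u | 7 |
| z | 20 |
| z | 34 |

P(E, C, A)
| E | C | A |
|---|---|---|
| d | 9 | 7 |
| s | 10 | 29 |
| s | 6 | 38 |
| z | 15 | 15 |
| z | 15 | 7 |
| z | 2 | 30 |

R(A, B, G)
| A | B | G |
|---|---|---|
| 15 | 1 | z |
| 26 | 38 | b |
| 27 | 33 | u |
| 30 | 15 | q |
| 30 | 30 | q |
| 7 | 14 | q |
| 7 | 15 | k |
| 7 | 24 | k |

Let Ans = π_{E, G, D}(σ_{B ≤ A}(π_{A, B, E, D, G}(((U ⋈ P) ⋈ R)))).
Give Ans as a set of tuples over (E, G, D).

{(z, q, 20), (z, q, 34), (z, z, 20), (z, z, 34)}

Natural join on E: {(z, 20, 15, 15), (z, 20, 15, 7), (z, 20, 2, 30), (z, 34, 15, 15), (z, 34, 15, 7), (z, 34, 2, 30)}
Natural join on A: {(z, 20, 15, 15, 1, z), (z, 20, 15, 7, 14, q), (z, 20, 15, 7, 15, k), (z, 20, 15, 7, 24, k), (z, 20, 2, 30, 15, q), (z, 20, 2, 30, 30, q), (z, 34, 15, 15, 1, z), (z, 34, 15, 7, 14, q), (z, 34, 15, 7, 15, k), (z, 34, 15, 7, 24, k), (z, 34, 2, 30, 15, q), (z, 34, 2, 30, 30, q)}
π[A, B, E, D, G]: project onto (A, B, E, D, G) → {(15, 1, z, 20, z), (15, 1, z, 34, z), (30, 15, z, 20, q), (30, 15, z, 34, q), (30, 30, z, 20, q), (30, 30, z, 34, q), (7, 14, z, 20, q), (7, 14, z, 34, q), (7, 15, z, 20, k), (7, 15, z, 34, k), (7, 24, z, 20, k), (7, 24, z, 34, k)}
Selection B ≤ A: {(15, 1, z, 20, z), (15, 1, z, 34, z), (30, 15, z, 20, q), (30, 15, z, 34, q), (30, 30, z, 20, q), (30, 30, z, 34, q)}
π[E, G, D]: project onto (E, G, D) (2 duplicate(s) eliminated) → {(z, q, 20), (z, q, 34), (z, z, 20), (z, z, 34)}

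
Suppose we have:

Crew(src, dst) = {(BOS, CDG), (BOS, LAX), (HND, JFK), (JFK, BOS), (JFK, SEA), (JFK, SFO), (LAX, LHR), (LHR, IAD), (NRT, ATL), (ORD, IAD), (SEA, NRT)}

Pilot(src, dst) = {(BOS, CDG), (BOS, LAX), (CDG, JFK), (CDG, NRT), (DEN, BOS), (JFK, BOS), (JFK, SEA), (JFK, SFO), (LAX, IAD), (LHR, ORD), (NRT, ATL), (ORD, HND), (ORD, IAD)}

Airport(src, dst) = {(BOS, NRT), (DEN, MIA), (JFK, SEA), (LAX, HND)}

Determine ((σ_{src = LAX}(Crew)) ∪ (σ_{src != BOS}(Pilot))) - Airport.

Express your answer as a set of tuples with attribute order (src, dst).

Apply σ_{src = LAX}; surviving tuples: {(LAX, LHR)}
Apply σ_{src != BOS}; surviving tuples: {(CDG, JFK), (CDG, NRT), (DEN, BOS), (JFK, BOS), (JFK, SEA), (JFK, SFO), (LAX, IAD), (LHR, ORD), (NRT, ATL), (ORD, HND), (ORD, IAD)}
Union: {(LAX, LHR)} with {(CDG, JFK), (CDG, NRT), (DEN, BOS), (JFK, BOS), (JFK, SEA), (JFK, SFO), (LAX, IAD), (LHR, ORD), (NRT, ATL), (ORD, HND), (ORD, IAD)} → {(CDG, JFK), (CDG, NRT), (DEN, BOS), (JFK, BOS), (JFK, SEA), (JFK, SFO), (LAX, IAD), (LAX, LHR), (LHR, ORD), (NRT, ATL), (ORD, HND), (ORD, IAD)}
Difference: {(CDG, JFK), (CDG, NRT), (DEN, BOS), (JFK, BOS), (JFK, SEA), (JFK, SFO), (LAX, IAD), (LAX, LHR), (LHR, ORD), (NRT, ATL), (ORD, HND), (ORD, IAD)} with {(BOS, NRT), (DEN, MIA), (JFK, SEA), (LAX, HND)} → {(CDG, JFK), (CDG, NRT), (DEN, BOS), (JFK, BOS), (JFK, SFO), (LAX, IAD), (LAX, LHR), (LHR, ORD), (NRT, ATL), (ORD, HND), (ORD, IAD)}

{(CDG, JFK), (CDG, NRT), (DEN, BOS), (JFK, BOS), (JFK, SFO), (LAX, IAD), (LAX, LHR), (LHR, ORD), (NRT, ATL), (ORD, HND), (ORD, IAD)}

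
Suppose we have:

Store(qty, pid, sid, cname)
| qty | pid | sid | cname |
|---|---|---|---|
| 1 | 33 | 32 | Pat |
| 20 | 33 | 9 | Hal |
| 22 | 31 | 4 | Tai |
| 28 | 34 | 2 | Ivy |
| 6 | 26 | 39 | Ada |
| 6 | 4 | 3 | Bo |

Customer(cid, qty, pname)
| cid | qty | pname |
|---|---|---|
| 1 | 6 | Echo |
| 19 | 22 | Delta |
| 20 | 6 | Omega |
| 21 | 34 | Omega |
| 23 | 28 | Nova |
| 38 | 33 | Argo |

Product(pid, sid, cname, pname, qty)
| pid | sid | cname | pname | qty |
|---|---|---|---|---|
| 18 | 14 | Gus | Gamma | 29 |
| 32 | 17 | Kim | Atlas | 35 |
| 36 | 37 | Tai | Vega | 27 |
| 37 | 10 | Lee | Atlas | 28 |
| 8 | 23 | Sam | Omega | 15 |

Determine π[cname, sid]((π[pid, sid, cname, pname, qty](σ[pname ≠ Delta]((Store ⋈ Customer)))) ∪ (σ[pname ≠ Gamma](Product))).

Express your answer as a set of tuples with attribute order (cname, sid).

{(Ada, 39), (Bo, 3), (Ivy, 2), (Kim, 17), (Lee, 10), (Sam, 23), (Tai, 37)}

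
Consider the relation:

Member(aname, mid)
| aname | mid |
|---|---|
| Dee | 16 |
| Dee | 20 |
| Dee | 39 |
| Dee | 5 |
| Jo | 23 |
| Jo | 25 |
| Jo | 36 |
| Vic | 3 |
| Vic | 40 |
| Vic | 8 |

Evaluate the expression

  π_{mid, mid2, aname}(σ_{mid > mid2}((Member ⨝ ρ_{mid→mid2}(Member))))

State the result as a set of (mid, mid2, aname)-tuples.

ρ[mid→mid2]: schema becomes (aname, mid2); tuples unchanged.
Natural join on aname: {(Dee, 16, 16), (Dee, 16, 20), (Dee, 16, 39), (Dee, 16, 5), (Dee, 20, 16), (Dee, 20, 20), (Dee, 20, 39), (Dee, 20, 5), (Dee, 39, 16), (Dee, 39, 20), (Dee, 39, 39), (Dee, 39, 5), (Dee, 5, 16), (Dee, 5, 20), (Dee, 5, 39), (Dee, 5, 5), (Jo, 23, 23), (Jo, 23, 25), (Jo, 23, 36), (Jo, 25, 23), (Jo, 25, 25), (Jo, 25, 36), (Jo, 36, 23), (Jo, 36, 25), (Jo, 36, 36), (Vic, 3, 3), (Vic, 3, 40), (Vic, 3, 8), (Vic, 40, 3), (Vic, 40, 40), (Vic, 40, 8), (Vic, 8, 3), (Vic, 8, 40), (Vic, 8, 8)}
Selection mid > mid2: {(Dee, 16, 5), (Dee, 20, 16), (Dee, 20, 5), (Dee, 39, 16), (Dee, 39, 20), (Dee, 39, 5), (Jo, 25, 23), (Jo, 36, 23), (Jo, 36, 25), (Vic, 40, 3), (Vic, 40, 8), (Vic, 8, 3)}
π_{mid, mid2, aname} gives {(16, 5, Dee), (20, 16, Dee), (20, 5, Dee), (25, 23, Jo), (36, 23, Jo), (36, 25, Jo), (39, 16, Dee), (39, 20, Dee), (39, 5, Dee), (40, 3, Vic), (40, 8, Vic), (8, 3, Vic)}.

{(16, 5, Dee), (20, 16, Dee), (20, 5, Dee), (25, 23, Jo), (36, 23, Jo), (36, 25, Jo), (39, 16, Dee), (39, 20, Dee), (39, 5, Dee), (40, 3, Vic), (40, 8, Vic), (8, 3, Vic)}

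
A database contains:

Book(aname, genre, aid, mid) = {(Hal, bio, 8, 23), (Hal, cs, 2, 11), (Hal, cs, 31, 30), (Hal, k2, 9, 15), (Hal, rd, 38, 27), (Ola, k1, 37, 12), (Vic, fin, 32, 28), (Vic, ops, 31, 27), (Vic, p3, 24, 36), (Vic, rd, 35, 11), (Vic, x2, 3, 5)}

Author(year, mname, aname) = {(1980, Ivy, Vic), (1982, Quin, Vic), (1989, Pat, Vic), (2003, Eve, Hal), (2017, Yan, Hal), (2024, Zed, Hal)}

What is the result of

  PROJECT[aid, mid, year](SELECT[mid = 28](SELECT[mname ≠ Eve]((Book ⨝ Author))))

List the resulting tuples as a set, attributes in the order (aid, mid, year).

Natural join on aname: {(Hal, bio, 8, 23, 2003, Eve), (Hal, bio, 8, 23, 2017, Yan), (Hal, bio, 8, 23, 2024, Zed), (Hal, cs, 2, 11, 2003, Eve), (Hal, cs, 2, 11, 2017, Yan), (Hal, cs, 2, 11, 2024, Zed), (Hal, cs, 31, 30, 2003, Eve), (Hal, cs, 31, 30, 2017, Yan), (Hal, cs, 31, 30, 2024, Zed), (Hal, k2, 9, 15, 2003, Eve), (Hal, k2, 9, 15, 2017, Yan), (Hal, k2, 9, 15, 2024, Zed), (Hal, rd, 38, 27, 2003, Eve), (Hal, rd, 38, 27, 2017, Yan), (Hal, rd, 38, 27, 2024, Zed), (Vic, fin, 32, 28, 1980, Ivy), (Vic, fin, 32, 28, 1982, Quin), (Vic, fin, 32, 28, 1989, Pat), (Vic, ops, 31, 27, 1980, Ivy), (Vic, ops, 31, 27, 1982, Quin), (Vic, ops, 31, 27, 1989, Pat), (Vic, p3, 24, 36, 1980, Ivy), (Vic, p3, 24, 36, 1982, Quin), (Vic, p3, 24, 36, 1989, Pat), (Vic, rd, 35, 11, 1980, Ivy), (Vic, rd, 35, 11, 1982, Quin), (Vic, rd, 35, 11, 1989, Pat), (Vic, x2, 3, 5, 1980, Ivy), (Vic, x2, 3, 5, 1982, Quin), (Vic, x2, 3, 5, 1989, Pat)}
σ[mname ≠ Eve]: keep tuples satisfying mname ≠ Eve → {(Hal, bio, 8, 23, 2017, Yan), (Hal, bio, 8, 23, 2024, Zed), (Hal, cs, 2, 11, 2017, Yan), (Hal, cs, 2, 11, 2024, Zed), (Hal, cs, 31, 30, 2017, Yan), (Hal, cs, 31, 30, 2024, Zed), (Hal, k2, 9, 15, 2017, Yan), (Hal, k2, 9, 15, 2024, Zed), (Hal, rd, 38, 27, 2017, Yan), (Hal, rd, 38, 27, 2024, Zed), (Vic, fin, 32, 28, 1980, Ivy), (Vic, fin, 32, 28, 1982, Quin), (Vic, fin, 32, 28, 1989, Pat), (Vic, ops, 31, 27, 1980, Ivy), (Vic, ops, 31, 27, 1982, Quin), (Vic, ops, 31, 27, 1989, Pat), (Vic, p3, 24, 36, 1980, Ivy), (Vic, p3, 24, 36, 1982, Quin), (Vic, p3, 24, 36, 1989, Pat), (Vic, rd, 35, 11, 1980, Ivy), (Vic, rd, 35, 11, 1982, Quin), (Vic, rd, 35, 11, 1989, Pat), (Vic, x2, 3, 5, 1980, Ivy), (Vic, x2, 3, 5, 1982, Quin), (Vic, x2, 3, 5, 1989, Pat)}
σ[mid = 28]: keep tuples satisfying mid = 28 → {(Vic, fin, 32, 28, 1980, Ivy), (Vic, fin, 32, 28, 1982, Quin), (Vic, fin, 32, 28, 1989, Pat)}
π_{aid, mid, year} gives {(32, 28, 1980), (32, 28, 1982), (32, 28, 1989)}.

{(32, 28, 1980), (32, 28, 1982), (32, 28, 1989)}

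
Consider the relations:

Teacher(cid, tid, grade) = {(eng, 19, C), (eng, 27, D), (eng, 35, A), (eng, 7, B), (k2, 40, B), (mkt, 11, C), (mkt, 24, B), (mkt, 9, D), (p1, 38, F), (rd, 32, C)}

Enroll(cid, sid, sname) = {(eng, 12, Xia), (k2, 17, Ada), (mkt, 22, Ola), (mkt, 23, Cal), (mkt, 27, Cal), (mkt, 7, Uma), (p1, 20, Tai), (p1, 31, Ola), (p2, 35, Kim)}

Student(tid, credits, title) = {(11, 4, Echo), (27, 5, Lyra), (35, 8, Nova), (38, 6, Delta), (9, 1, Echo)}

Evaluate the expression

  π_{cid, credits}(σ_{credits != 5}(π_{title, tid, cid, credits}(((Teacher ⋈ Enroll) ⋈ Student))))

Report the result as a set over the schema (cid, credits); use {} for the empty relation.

Joining Teacher and Enroll on cid yields {(eng, 19, C, 12, Xia), (eng, 27, D, 12, Xia), (eng, 35, A, 12, Xia), (eng, 7, B, 12, Xia), (k2, 40, B, 17, Ada), (mkt, 11, C, 22, Ola), (mkt, 11, C, 23, Cal), (mkt, 11, C, 27, Cal), (mkt, 11, C, 7, Uma), (mkt, 24, B, 22, Ola), (mkt, 24, B, 23, Cal), (mkt, 24, B, 27, Cal), (mkt, 24, B, 7, Uma), (mkt, 9, D, 22, Ola), (mkt, 9, D, 23, Cal), (mkt, 9, D, 27, Cal), (mkt, 9, D, 7, Uma), (p1, 38, F, 20, Tai), (p1, 38, F, 31, Ola)}.
Joining (Teacher ⋈ Enroll) and Student on tid yields {(eng, 27, D, 12, Xia, 5, Lyra), (eng, 35, A, 12, Xia, 8, Nova), (mkt, 11, C, 22, Ola, 4, Echo), (mkt, 11, C, 23, Cal, 4, Echo), (mkt, 11, C, 27, Cal, 4, Echo), (mkt, 11, C, 7, Uma, 4, Echo), (mkt, 9, D, 22, Ola, 1, Echo), (mkt, 9, D, 23, Cal, 1, Echo), (mkt, 9, D, 27, Cal, 1, Echo), (mkt, 9, D, 7, Uma, 1, Echo), (p1, 38, F, 20, Tai, 6, Delta), (p1, 38, F, 31, Ola, 6, Delta)}.
π[title, tid, cid, credits]: project onto (title, tid, cid, credits) (7 duplicate(s) eliminated) → {(Delta, 38, p1, 6), (Echo, 11, mkt, 4), (Echo, 9, mkt, 1), (Lyra, 27, eng, 5), (Nova, 35, eng, 8)}
Filtering on credits != 5 leaves {(Delta, 38, p1, 6), (Echo, 11, mkt, 4), (Echo, 9, mkt, 1), (Nova, 35, eng, 8)}.
π[cid, credits]: project onto (cid, credits) → {(eng, 8), (mkt, 1), (mkt, 4), (p1, 6)}

{(eng, 8), (mkt, 1), (mkt, 4), (p1, 6)}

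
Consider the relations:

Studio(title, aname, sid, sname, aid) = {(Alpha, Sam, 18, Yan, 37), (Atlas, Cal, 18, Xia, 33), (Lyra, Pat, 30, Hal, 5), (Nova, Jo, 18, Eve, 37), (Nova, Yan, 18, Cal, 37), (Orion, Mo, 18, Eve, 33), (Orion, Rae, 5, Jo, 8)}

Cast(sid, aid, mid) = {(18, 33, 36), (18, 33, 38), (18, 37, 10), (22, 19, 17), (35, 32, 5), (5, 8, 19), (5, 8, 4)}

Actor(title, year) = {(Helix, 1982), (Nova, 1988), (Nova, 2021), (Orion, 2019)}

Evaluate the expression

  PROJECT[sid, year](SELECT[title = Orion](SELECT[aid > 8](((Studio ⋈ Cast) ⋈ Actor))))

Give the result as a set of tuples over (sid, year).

{(18, 2019)}

Natural join on sid, aid: {(Alpha, Sam, 18, Yan, 37, 10), (Atlas, Cal, 18, Xia, 33, 36), (Atlas, Cal, 18, Xia, 33, 38), (Nova, Jo, 18, Eve, 37, 10), (Nova, Yan, 18, Cal, 37, 10), (Orion, Mo, 18, Eve, 33, 36), (Orion, Mo, 18, Eve, 33, 38), (Orion, Rae, 5, Jo, 8, 19), (Orion, Rae, 5, Jo, 8, 4)}
Natural join on title: {(Nova, Jo, 18, Eve, 37, 10, 1988), (Nova, Jo, 18, Eve, 37, 10, 2021), (Nova, Yan, 18, Cal, 37, 10, 1988), (Nova, Yan, 18, Cal, 37, 10, 2021), (Orion, Mo, 18, Eve, 33, 36, 2019), (Orion, Mo, 18, Eve, 33, 38, 2019), (Orion, Rae, 5, Jo, 8, 19, 2019), (Orion, Rae, 5, Jo, 8, 4, 2019)}
Selection aid > 8: {(Nova, Jo, 18, Eve, 37, 10, 1988), (Nova, Jo, 18, Eve, 37, 10, 2021), (Nova, Yan, 18, Cal, 37, 10, 1988), (Nova, Yan, 18, Cal, 37, 10, 2021), (Orion, Mo, 18, Eve, 33, 36, 2019), (Orion, Mo, 18, Eve, 33, 38, 2019)}
Selection title = Orion: {(Orion, Mo, 18, Eve, 33, 36, 2019), (Orion, Mo, 18, Eve, 33, 38, 2019)}
π_{sid, year} gives {(18, 2019)} (1 duplicate(s) eliminated).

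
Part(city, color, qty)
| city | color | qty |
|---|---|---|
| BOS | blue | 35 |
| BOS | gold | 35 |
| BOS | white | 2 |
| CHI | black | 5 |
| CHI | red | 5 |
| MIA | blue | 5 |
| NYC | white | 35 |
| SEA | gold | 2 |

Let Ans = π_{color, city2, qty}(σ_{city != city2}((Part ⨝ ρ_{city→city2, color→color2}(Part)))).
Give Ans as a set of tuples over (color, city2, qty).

{(black, MIA, 5), (blue, CHI, 5), (blue, NYC, 35), (gold, BOS, 2), (gold, NYC, 35), (red, MIA, 5), (white, BOS, 35), (white, SEA, 2)}

ρ[city→city2, color→color2]: schema becomes (city2, color2, qty); tuples unchanged.
Part ⋈ ρ_{city→city2, color→color2}(Part) (natural join on qty): {(BOS, blue, 35, BOS, blue), (BOS, blue, 35, BOS, gold), (BOS, blue, 35, NYC, white), (BOS, gold, 35, BOS, blue), (BOS, gold, 35, BOS, gold), (BOS, gold, 35, NYC, white), (BOS, white, 2, BOS, white), (BOS, white, 2, SEA, gold), (CHI, black, 5, CHI, black), (CHI, black, 5, CHI, red), (CHI, black, 5, MIA, blue), (CHI, red, 5, CHI, black), (CHI, red, 5, CHI, red), (CHI, red, 5, MIA, blue), (MIA, blue, 5, CHI, black), (MIA, blue, 5, CHI, red), (MIA, blue, 5, MIA, blue), (NYC, white, 35, BOS, blue), (NYC, white, 35, BOS, gold), (NYC, white, 35, NYC, white), (SEA, gold, 2, BOS, white), (SEA, gold, 2, SEA, gold)}
Filtering on city != city2 leaves {(BOS, blue, 35, NYC, white), (BOS, gold, 35, NYC, white), (BOS, white, 2, SEA, gold), (CHI, black, 5, MIA, blue), (CHI, red, 5, MIA, blue), (MIA, blue, 5, CHI, black), (MIA, blue, 5, CHI, red), (NYC, white, 35, BOS, blue), (NYC, white, 35, BOS, gold), (SEA, gold, 2, BOS, white)}.
Keep only column(s) color, city2, qty (2 duplicate(s) eliminated): {(black, MIA, 5), (blue, CHI, 5), (blue, NYC, 35), (gold, BOS, 2), (gold, NYC, 35), (red, MIA, 5), (white, BOS, 35), (white, SEA, 2)}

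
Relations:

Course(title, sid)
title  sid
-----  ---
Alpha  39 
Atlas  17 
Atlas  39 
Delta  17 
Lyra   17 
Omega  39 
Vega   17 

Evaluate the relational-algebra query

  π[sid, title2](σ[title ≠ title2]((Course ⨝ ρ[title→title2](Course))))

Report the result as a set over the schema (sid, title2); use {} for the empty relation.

{(17, Atlas), (17, Delta), (17, Lyra), (17, Vega), (39, Alpha), (39, Atlas), (39, Omega)}

ρ[title→title2]: schema becomes (title2, sid); tuples unchanged.
Natural join on sid: {(Alpha, 39, Alpha), (Alpha, 39, Atlas), (Alpha, 39, Omega), (Atlas, 17, Atlas), (Atlas, 17, Delta), (Atlas, 17, Lyra), (Atlas, 17, Vega), (Atlas, 39, Alpha), (Atlas, 39, Atlas), (Atlas, 39, Omega), (Delta, 17, Atlas), (Delta, 17, Delta), (Delta, 17, Lyra), (Delta, 17, Vega), (Lyra, 17, Atlas), (Lyra, 17, Delta), (Lyra, 17, Lyra), (Lyra, 17, Vega), (Omega, 39, Alpha), (Omega, 39, Atlas), (Omega, 39, Omega), (Vega, 17, Atlas), (Vega, 17, Delta), (Vega, 17, Lyra), (Vega, 17, Vega)}
Apply σ_{title ≠ title2}; surviving tuples: {(Alpha, 39, Atlas), (Alpha, 39, Omega), (Atlas, 17, Delta), (Atlas, 17, Lyra), (Atlas, 17, Vega), (Atlas, 39, Alpha), (Atlas, 39, Omega), (Delta, 17, Atlas), (Delta, 17, Lyra), (Delta, 17, Vega), (Lyra, 17, Atlas), (Lyra, 17, Delta), (Lyra, 17, Vega), (Omega, 39, Alpha), (Omega, 39, Atlas), (Vega, 17, Atlas), (Vega, 17, Delta), (Vega, 17, Lyra)}
π[sid, title2]: project onto (sid, title2) (11 duplicate(s) eliminated) → {(17, Atlas), (17, Delta), (17, Lyra), (17, Vega), (39, Alpha), (39, Atlas), (39, Omega)}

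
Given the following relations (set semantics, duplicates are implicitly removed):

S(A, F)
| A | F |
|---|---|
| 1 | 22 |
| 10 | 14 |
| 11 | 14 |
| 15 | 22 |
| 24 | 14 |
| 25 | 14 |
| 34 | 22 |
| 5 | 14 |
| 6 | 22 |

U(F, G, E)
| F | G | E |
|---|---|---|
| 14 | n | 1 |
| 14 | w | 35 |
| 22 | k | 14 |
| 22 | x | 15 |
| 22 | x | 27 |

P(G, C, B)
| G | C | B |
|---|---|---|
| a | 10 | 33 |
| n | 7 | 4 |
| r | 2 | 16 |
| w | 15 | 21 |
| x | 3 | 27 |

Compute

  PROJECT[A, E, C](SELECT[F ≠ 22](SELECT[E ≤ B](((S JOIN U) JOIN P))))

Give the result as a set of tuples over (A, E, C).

{(10, 1, 7), (11, 1, 7), (24, 1, 7), (25, 1, 7), (5, 1, 7)}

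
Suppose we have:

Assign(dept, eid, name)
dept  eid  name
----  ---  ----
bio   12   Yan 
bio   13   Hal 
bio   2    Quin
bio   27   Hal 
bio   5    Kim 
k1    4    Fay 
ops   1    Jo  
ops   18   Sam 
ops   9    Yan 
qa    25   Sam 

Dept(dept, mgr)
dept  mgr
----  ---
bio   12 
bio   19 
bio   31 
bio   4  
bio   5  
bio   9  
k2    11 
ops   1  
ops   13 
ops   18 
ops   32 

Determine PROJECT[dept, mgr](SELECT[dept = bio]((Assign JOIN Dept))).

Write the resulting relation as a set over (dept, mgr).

Joining Assign and Dept on dept yields {(bio, 12, Yan, 12), (bio, 12, Yan, 19), (bio, 12, Yan, 31), (bio, 12, Yan, 4), (bio, 12, Yan, 5), (bio, 12, Yan, 9), (bio, 13, Hal, 12), (bio, 13, Hal, 19), (bio, 13, Hal, 31), (bio, 13, Hal, 4), (bio, 13, Hal, 5), (bio, 13, Hal, 9), (bio, 2, Quin, 12), (bio, 2, Quin, 19), (bio, 2, Quin, 31), (bio, 2, Quin, 4), (bio, 2, Quin, 5), (bio, 2, Quin, 9), (bio, 27, Hal, 12), (bio, 27, Hal, 19), (bio, 27, Hal, 31), (bio, 27, Hal, 4), (bio, 27, Hal, 5), (bio, 27, Hal, 9), (bio, 5, Kim, 12), (bio, 5, Kim, 19), (bio, 5, Kim, 31), (bio, 5, Kim, 4), (bio, 5, Kim, 5), (bio, 5, Kim, 9), (ops, 1, Jo, 1), (ops, 1, Jo, 13), (ops, 1, Jo, 18), (ops, 1, Jo, 32), (ops, 18, Sam, 1), (ops, 18, Sam, 13), (ops, 18, Sam, 18), (ops, 18, Sam, 32), (ops, 9, Yan, 1), (ops, 9, Yan, 13), (ops, 9, Yan, 18), (ops, 9, Yan, 32)}.
Filtering on dept = bio leaves {(bio, 12, Yan, 12), (bio, 12, Yan, 19), (bio, 12, Yan, 31), (bio, 12, Yan, 4), (bio, 12, Yan, 5), (bio, 12, Yan, 9), (bio, 13, Hal, 12), (bio, 13, Hal, 19), (bio, 13, Hal, 31), (bio, 13, Hal, 4), (bio, 13, Hal, 5), (bio, 13, Hal, 9), (bio, 2, Quin, 12), (bio, 2, Quin, 19), (bio, 2, Quin, 31), (bio, 2, Quin, 4), (bio, 2, Quin, 5), (bio, 2, Quin, 9), (bio, 27, Hal, 12), (bio, 27, Hal, 19), (bio, 27, Hal, 31), (bio, 27, Hal, 4), (bio, 27, Hal, 5), (bio, 27, Hal, 9), (bio, 5, Kim, 12), (bio, 5, Kim, 19), (bio, 5, Kim, 31), (bio, 5, Kim, 4), (bio, 5, Kim, 5), (bio, 5, Kim, 9)}.
Projecting to dept, mgr (24 duplicate(s) eliminated): {(bio, 12), (bio, 19), (bio, 31), (bio, 4), (bio, 5), (bio, 9)}

{(bio, 12), (bio, 19), (bio, 31), (bio, 4), (bio, 5), (bio, 9)}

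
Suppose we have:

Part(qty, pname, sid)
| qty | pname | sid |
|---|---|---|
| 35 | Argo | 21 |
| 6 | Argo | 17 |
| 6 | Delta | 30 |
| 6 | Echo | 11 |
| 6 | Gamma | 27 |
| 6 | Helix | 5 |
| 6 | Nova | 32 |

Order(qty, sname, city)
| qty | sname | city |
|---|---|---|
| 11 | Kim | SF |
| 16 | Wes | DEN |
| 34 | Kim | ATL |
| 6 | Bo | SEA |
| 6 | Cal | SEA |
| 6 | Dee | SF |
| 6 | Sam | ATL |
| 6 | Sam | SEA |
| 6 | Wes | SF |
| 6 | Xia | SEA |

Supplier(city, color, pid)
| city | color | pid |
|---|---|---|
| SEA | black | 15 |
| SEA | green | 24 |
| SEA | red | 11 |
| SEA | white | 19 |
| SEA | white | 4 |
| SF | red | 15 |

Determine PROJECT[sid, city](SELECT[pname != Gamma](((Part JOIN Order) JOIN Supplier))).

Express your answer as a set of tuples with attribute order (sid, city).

{(11, SEA), (11, SF), (17, SEA), (17, SF), (30, SEA), (30, SF), (32, SEA), (32, SF), (5, SEA), (5, SF)}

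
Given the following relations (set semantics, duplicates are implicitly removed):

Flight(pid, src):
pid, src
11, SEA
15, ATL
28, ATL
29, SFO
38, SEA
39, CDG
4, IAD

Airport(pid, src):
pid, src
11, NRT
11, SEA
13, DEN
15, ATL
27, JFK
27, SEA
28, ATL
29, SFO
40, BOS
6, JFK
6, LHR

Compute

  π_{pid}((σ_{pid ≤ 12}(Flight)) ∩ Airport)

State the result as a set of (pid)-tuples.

{11}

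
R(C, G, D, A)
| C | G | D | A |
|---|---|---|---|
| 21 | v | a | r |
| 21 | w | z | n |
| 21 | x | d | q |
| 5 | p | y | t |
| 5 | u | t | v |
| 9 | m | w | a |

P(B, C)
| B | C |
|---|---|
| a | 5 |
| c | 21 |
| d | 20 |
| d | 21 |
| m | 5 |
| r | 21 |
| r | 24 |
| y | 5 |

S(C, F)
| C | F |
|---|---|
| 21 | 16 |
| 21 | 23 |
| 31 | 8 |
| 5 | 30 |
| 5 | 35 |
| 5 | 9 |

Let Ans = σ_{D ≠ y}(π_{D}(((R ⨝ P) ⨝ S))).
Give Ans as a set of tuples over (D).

Joining R and P on C yields {(21, v, a, r, c), (21, v, a, r, d), (21, v, a, r, r), (21, w, z, n, c), (21, w, z, n, d), (21, w, z, n, r), (21, x, d, q, c), (21, x, d, q, d), (21, x, d, q, r), (5, p, y, t, a), (5, p, y, t, m), (5, p, y, t, y), (5, u, t, v, a), (5, u, t, v, m), (5, u, t, v, y)}.
Joining (R ⨝ P) and S on C yields {(21, v, a, r, c, 16), (21, v, a, r, c, 23), (21, v, a, r, d, 16), (21, v, a, r, d, 23), (21, v, a, r, r, 16), (21, v, a, r, r, 23), (21, w, z, n, c, 16), (21, w, z, n, c, 23), (21, w, z, n, d, 16), (21, w, z, n, d, 23), (21, w, z, n, r, 16), (21, w, z, n, r, 23), (21, x, d, q, c, 16), (21, x, d, q, c, 23), (21, x, d, q, d, 16), (21, x, d, q, d, 23), (21, x, d, q, r, 16), (21, x, d, q, r, 23), (5, p, y, t, a, 30), (5, p, y, t, a, 35), (5, p, y, t, a, 9), (5, p, y, t, m, 30), (5, p, y, t, m, 35), (5, p, y, t, m, 9), (5, p, y, t, y, 30), (5, p, y, t, y, 35), (5, p, y, t, y, 9), (5, u, t, v, a, 30), (5, u, t, v, a, 35), (5, u, t, v, a, 9), (5, u, t, v, m, 30), (5, u, t, v, m, 35), (5, u, t, v, m, 9), (5, u, t, v, y, 30), (5, u, t, v, y, 35), (5, u, t, v, y, 9)}.
Projecting to D (31 duplicate(s) eliminated): {a, d, t, y, z}
Apply σ_{D ≠ y}; surviving tuples: {a, d, t, z}

{a, d, t, z}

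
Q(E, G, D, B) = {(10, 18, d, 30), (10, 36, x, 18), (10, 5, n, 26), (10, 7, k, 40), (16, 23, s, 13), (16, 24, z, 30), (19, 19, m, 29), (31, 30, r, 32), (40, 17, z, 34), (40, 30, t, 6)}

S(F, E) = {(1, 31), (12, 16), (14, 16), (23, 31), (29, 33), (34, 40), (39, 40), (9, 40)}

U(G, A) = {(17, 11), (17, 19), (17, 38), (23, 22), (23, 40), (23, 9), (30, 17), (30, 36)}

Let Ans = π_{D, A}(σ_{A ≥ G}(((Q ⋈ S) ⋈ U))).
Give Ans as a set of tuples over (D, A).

{(r, 36), (s, 40), (t, 36), (z, 19), (z, 38)}

Joining Q and S on E yields {(16, 23, s, 13, 12), (16, 23, s, 13, 14), (16, 24, z, 30, 12), (16, 24, z, 30, 14), (31, 30, r, 32, 1), (31, 30, r, 32, 23), (40, 17, z, 34, 34), (40, 17, z, 34, 39), (40, 17, z, 34, 9), (40, 30, t, 6, 34), (40, 30, t, 6, 39), (40, 30, t, 6, 9)}.
Joining (Q ⋈ S) and U on G yields {(16, 23, s, 13, 12, 22), (16, 23, s, 13, 12, 40), (16, 23, s, 13, 12, 9), (16, 23, s, 13, 14, 22), (16, 23, s, 13, 14, 40), (16, 23, s, 13, 14, 9), (31, 30, r, 32, 1, 17), (31, 30, r, 32, 1, 36), (31, 30, r, 32, 23, 17), (31, 30, r, 32, 23, 36), (40, 17, z, 34, 34, 11), (40, 17, z, 34, 34, 19), (40, 17, z, 34, 34, 38), (40, 17, z, 34, 39, 11), (40, 17, z, 34, 39, 19), (40, 17, z, 34, 39, 38), (40, 17, z, 34, 9, 11), (40, 17, z, 34, 9, 19), (40, 17, z, 34, 9, 38), (40, 30, t, 6, 34, 17), (40, 30, t, 6, 34, 36), (40, 30, t, 6, 39, 17), (40, 30, t, 6, 39, 36), (40, 30, t, 6, 9, 17), (40, 30, t, 6, 9, 36)}.
Filtering on A ≥ G leaves {(16, 23, s, 13, 12, 40), (16, 23, s, 13, 14, 40), (31, 30, r, 32, 1, 36), (31, 30, r, 32, 23, 36), (40, 17, z, 34, 34, 19), (40, 17, z, 34, 34, 38), (40, 17, z, 34, 39, 19), (40, 17, z, 34, 39, 38), (40, 17, z, 34, 9, 19), (40, 17, z, 34, 9, 38), (40, 30, t, 6, 34, 36), (40, 30, t, 6, 39, 36), (40, 30, t, 6, 9, 36)}.
π[D, A]: project onto (D, A) (8 duplicate(s) eliminated) → {(r, 36), (s, 40), (t, 36), (z, 19), (z, 38)}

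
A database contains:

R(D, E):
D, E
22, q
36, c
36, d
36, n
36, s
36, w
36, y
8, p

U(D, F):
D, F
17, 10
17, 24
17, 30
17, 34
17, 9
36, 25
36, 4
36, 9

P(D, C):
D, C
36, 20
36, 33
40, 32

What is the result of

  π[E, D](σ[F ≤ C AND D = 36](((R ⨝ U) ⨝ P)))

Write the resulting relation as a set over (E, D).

Joining R and U on D yields {(36, c, 25), (36, c, 4), (36, c, 9), (36, d, 25), (36, d, 4), (36, d, 9), (36, n, 25), (36, n, 4), (36, n, 9), (36, s, 25), (36, s, 4), (36, s, 9), (36, w, 25), (36, w, 4), (36, w, 9), (36, y, 25), (36, y, 4), (36, y, 9)}.
Joining (R ⨝ U) and P on D yields {(36, c, 25, 20), (36, c, 25, 33), (36, c, 4, 20), (36, c, 4, 33), (36, c, 9, 20), (36, c, 9, 33), (36, d, 25, 20), (36, d, 25, 33), (36, d, 4, 20), (36, d, 4, 33), (36, d, 9, 20), (36, d, 9, 33), (36, n, 25, 20), (36, n, 25, 33), (36, n, 4, 20), (36, n, 4, 33), (36, n, 9, 20), (36, n, 9, 33), (36, s, 25, 20), (36, s, 25, 33), (36, s, 4, 20), (36, s, 4, 33), (36, s, 9, 20), (36, s, 9, 33), (36, w, 25, 20), (36, w, 25, 33), (36, w, 4, 20), (36, w, 4, 33), (36, w, 9, 20), (36, w, 9, 33), (36, y, 25, 20), (36, y, 25, 33), (36, y, 4, 20), (36, y, 4, 33), (36, y, 9, 20), (36, y, 9, 33)}.
Filtering on F ≤ C AND D = 36 leaves {(36, c, 25, 33), (36, c, 4, 20), (36, c, 4, 33), (36, c, 9, 20), (36, c, 9, 33), (36, d, 25, 33), (36, d, 4, 20), (36, d, 4, 33), (36, d, 9, 20), (36, d, 9, 33), (36, n, 25, 33), (36, n, 4, 20), (36, n, 4, 33), (36, n, 9, 20), (36, n, 9, 33), (36, s, 25, 33), (36, s, 4, 20), (36, s, 4, 33), (36, s, 9, 20), (36, s, 9, 33), (36, w, 25, 33), (36, w, 4, 20), (36, w, 4, 33), (36, w, 9, 20), (36, w, 9, 33), (36, y, 25, 33), (36, y, 4, 20), (36, y, 4, 33), (36, y, 9, 20), (36, y, 9, 33)}.
π[E, D]: project onto (E, D) (24 duplicate(s) eliminated) → {(c, 36), (d, 36), (n, 36), (s, 36), (w, 36), (y, 36)}

{(c, 36), (d, 36), (n, 36), (s, 36), (w, 36), (y, 36)}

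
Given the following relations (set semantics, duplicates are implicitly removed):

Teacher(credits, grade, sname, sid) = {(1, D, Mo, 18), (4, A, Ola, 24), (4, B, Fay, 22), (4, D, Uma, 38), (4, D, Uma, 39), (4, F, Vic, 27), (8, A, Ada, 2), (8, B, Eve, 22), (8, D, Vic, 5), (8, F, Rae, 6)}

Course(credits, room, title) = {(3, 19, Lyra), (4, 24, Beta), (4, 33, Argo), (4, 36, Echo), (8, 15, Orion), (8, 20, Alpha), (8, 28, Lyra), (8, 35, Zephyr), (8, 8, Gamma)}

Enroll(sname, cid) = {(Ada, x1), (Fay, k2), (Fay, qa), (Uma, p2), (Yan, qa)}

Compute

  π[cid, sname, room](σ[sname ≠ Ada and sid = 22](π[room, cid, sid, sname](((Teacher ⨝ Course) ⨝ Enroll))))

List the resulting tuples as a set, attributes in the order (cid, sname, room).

{(k2, Fay, 24), (k2, Fay, 33), (k2, Fay, 36), (qa, Fay, 24), (qa, Fay, 33), (qa, Fay, 36)}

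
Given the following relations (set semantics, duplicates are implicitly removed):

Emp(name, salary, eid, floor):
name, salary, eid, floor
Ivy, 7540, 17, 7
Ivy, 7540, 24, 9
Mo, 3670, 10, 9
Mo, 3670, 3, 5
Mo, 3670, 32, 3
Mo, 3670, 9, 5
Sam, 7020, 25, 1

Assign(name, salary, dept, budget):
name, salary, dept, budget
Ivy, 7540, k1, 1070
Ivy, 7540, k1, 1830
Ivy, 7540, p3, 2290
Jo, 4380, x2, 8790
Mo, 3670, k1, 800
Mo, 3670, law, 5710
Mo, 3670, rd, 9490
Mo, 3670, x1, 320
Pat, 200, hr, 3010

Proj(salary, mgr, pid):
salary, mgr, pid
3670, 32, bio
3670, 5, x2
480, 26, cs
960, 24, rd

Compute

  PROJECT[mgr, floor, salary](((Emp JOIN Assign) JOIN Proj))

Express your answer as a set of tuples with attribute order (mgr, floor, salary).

{(32, 3, 3670), (32, 5, 3670), (32, 9, 3670), (5, 3, 3670), (5, 5, 3670), (5, 9, 3670)}

Natural join on name, salary: {(Ivy, 7540, 17, 7, k1, 1070), (Ivy, 7540, 17, 7, k1, 1830), (Ivy, 7540, 17, 7, p3, 2290), (Ivy, 7540, 24, 9, k1, 1070), (Ivy, 7540, 24, 9, k1, 1830), (Ivy, 7540, 24, 9, p3, 2290), (Mo, 3670, 10, 9, k1, 800), (Mo, 3670, 10, 9, law, 5710), (Mo, 3670, 10, 9, rd, 9490), (Mo, 3670, 10, 9, x1, 320), (Mo, 3670, 3, 5, k1, 800), (Mo, 3670, 3, 5, law, 5710), (Mo, 3670, 3, 5, rd, 9490), (Mo, 3670, 3, 5, x1, 320), (Mo, 3670, 32, 3, k1, 800), (Mo, 3670, 32, 3, law, 5710), (Mo, 3670, 32, 3, rd, 9490), (Mo, 3670, 32, 3, x1, 320), (Mo, 3670, 9, 5, k1, 800), (Mo, 3670, 9, 5, law, 5710), (Mo, 3670, 9, 5, rd, 9490), (Mo, 3670, 9, 5, x1, 320)}
Natural join on salary: {(Mo, 3670, 10, 9, k1, 800, 32, bio), (Mo, 3670, 10, 9, k1, 800, 5, x2), (Mo, 3670, 10, 9, law, 5710, 32, bio), (Mo, 3670, 10, 9, law, 5710, 5, x2), (Mo, 3670, 10, 9, rd, 9490, 32, bio), (Mo, 3670, 10, 9, rd, 9490, 5, x2), (Mo, 3670, 10, 9, x1, 320, 32, bio), (Mo, 3670, 10, 9, x1, 320, 5, x2), (Mo, 3670, 3, 5, k1, 800, 32, bio), (Mo, 3670, 3, 5, k1, 800, 5, x2), (Mo, 3670, 3, 5, law, 5710, 32, bio), (Mo, 3670, 3, 5, law, 5710, 5, x2), (Mo, 3670, 3, 5, rd, 9490, 32, bio), (Mo, 3670, 3, 5, rd, 9490, 5, x2), (Mo, 3670, 3, 5, x1, 320, 32, bio), (Mo, 3670, 3, 5, x1, 320, 5, x2), (Mo, 3670, 32, 3, k1, 800, 32, bio), (Mo, 3670, 32, 3, k1, 800, 5, x2), (Mo, 3670, 32, 3, law, 5710, 32, bio), (Mo, 3670, 32, 3, law, 5710, 5, x2), (Mo, 3670, 32, 3, rd, 9490, 32, bio), (Mo, 3670, 32, 3, rd, 9490, 5, x2), (Mo, 3670, 32, 3, x1, 320, 32, bio), (Mo, 3670, 32, 3, x1, 320, 5, x2), (Mo, 3670, 9, 5, k1, 800, 32, bio), (Mo, 3670, 9, 5, k1, 800, 5, x2), (Mo, 3670, 9, 5, law, 5710, 32, bio), (Mo, 3670, 9, 5, law, 5710, 5, x2), (Mo, 3670, 9, 5, rd, 9490, 32, bio), (Mo, 3670, 9, 5, rd, 9490, 5, x2), (Mo, 3670, 9, 5, x1, 320, 32, bio), (Mo, 3670, 9, 5, x1, 320, 5, x2)}
π_{mgr, floor, salary} gives {(32, 3, 3670), (32, 5, 3670), (32, 9, 3670), (5, 3, 3670), (5, 5, 3670), (5, 9, 3670)} (26 duplicate(s) eliminated).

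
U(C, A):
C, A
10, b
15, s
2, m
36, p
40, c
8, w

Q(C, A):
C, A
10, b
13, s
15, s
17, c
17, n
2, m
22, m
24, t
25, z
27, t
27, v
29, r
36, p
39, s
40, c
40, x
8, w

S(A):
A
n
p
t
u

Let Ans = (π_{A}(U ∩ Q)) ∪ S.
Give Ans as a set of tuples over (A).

{b, c, m, n, p, s, t, u, w}

Set intersection of the two operands is {(10, b), (15, s), (2, m), (36, p), (40, c), (8, w)}.
Projecting to A: {b, c, m, p, s, w}
Set union of the two operands is {b, c, m, n, p, s, t, u, w}.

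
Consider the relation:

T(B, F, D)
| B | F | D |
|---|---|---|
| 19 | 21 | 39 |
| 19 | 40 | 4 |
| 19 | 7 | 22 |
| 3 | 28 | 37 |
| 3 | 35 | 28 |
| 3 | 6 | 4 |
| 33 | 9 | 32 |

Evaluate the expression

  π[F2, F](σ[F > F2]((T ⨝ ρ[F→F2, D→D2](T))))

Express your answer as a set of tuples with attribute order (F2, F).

ρ[F→F2, D→D2]: schema becomes (B, F2, D2); tuples unchanged.
Natural join on B: {(19, 21, 39, 21, 39), (19, 21, 39, 40, 4), (19, 21, 39, 7, 22), (19, 40, 4, 21, 39), (19, 40, 4, 40, 4), (19, 40, 4, 7, 22), (19, 7, 22, 21, 39), (19, 7, 22, 40, 4), (19, 7, 22, 7, 22), (3, 28, 37, 28, 37), (3, 28, 37, 35, 28), (3, 28, 37, 6, 4), (3, 35, 28, 28, 37), (3, 35, 28, 35, 28), (3, 35, 28, 6, 4), (3, 6, 4, 28, 37), (3, 6, 4, 35, 28), (3, 6, 4, 6, 4), (33, 9, 32, 9, 32)}
Selection F > F2: {(19, 21, 39, 7, 22), (19, 40, 4, 21, 39), (19, 40, 4, 7, 22), (3, 28, 37, 6, 4), (3, 35, 28, 28, 37), (3, 35, 28, 6, 4)}
Keep only column(s) F2, F: {(21, 40), (28, 35), (6, 28), (6, 35), (7, 21), (7, 40)}

{(21, 40), (28, 35), (6, 28), (6, 35), (7, 21), (7, 40)}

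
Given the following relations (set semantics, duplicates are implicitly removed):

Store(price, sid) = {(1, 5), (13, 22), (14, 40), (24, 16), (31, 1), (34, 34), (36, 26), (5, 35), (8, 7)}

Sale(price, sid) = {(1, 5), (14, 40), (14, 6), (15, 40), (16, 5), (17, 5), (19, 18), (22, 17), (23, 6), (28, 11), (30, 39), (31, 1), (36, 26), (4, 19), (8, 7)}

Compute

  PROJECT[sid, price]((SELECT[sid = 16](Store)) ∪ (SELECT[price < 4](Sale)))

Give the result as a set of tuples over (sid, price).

{(16, 24), (5, 1)}

Filtering on sid = 16 leaves {(24, 16)}.
Filtering on price < 4 leaves {(1, 5)}.
Union: {(24, 16)} with {(1, 5)} → {(1, 5), (24, 16)}
π_{sid, price} gives {(16, 24), (5, 1)}.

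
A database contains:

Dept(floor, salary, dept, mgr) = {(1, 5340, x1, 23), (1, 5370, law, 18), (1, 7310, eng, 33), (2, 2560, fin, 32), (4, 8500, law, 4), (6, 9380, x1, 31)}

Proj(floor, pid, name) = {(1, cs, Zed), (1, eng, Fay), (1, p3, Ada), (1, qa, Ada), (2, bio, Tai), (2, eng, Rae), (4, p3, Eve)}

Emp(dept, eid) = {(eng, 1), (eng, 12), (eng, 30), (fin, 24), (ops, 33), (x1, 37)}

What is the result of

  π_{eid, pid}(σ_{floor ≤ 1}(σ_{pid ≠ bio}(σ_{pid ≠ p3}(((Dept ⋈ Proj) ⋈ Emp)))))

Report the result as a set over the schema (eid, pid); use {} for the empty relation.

{(1, cs), (1, eng), (1, qa), (12, cs), (12, eng), (12, qa), (30, cs), (30, eng), (30, qa), (37, cs), (37, eng), (37, qa)}

Joining Dept and Proj on floor yields {(1, 5340, x1, 23, cs, Zed), (1, 5340, x1, 23, eng, Fay), (1, 5340, x1, 23, p3, Ada), (1, 5340, x1, 23, qa, Ada), (1, 5370, law, 18, cs, Zed), (1, 5370, law, 18, eng, Fay), (1, 5370, law, 18, p3, Ada), (1, 5370, law, 18, qa, Ada), (1, 7310, eng, 33, cs, Zed), (1, 7310, eng, 33, eng, Fay), (1, 7310, eng, 33, p3, Ada), (1, 7310, eng, 33, qa, Ada), (2, 2560, fin, 32, bio, Tai), (2, 2560, fin, 32, eng, Rae), (4, 8500, law, 4, p3, Eve)}.
Joining (Dept ⋈ Proj) and Emp on dept yields {(1, 5340, x1, 23, cs, Zed, 37), (1, 5340, x1, 23, eng, Fay, 37), (1, 5340, x1, 23, p3, Ada, 37), (1, 5340, x1, 23, qa, Ada, 37), (1, 7310, eng, 33, cs, Zed, 1), (1, 7310, eng, 33, cs, Zed, 12), (1, 7310, eng, 33, cs, Zed, 30), (1, 7310, eng, 33, eng, Fay, 1), (1, 7310, eng, 33, eng, Fay, 12), (1, 7310, eng, 33, eng, Fay, 30), (1, 7310, eng, 33, p3, Ada, 1), (1, 7310, eng, 33, p3, Ada, 12), (1, 7310, eng, 33, p3, Ada, 30), (1, 7310, eng, 33, qa, Ada, 1), (1, 7310, eng, 33, qa, Ada, 12), (1, 7310, eng, 33, qa, Ada, 30), (2, 2560, fin, 32, bio, Tai, 24), (2, 2560, fin, 32, eng, Rae, 24)}.
Apply σ_{pid ≠ p3}; surviving tuples: {(1, 5340, x1, 23, cs, Zed, 37), (1, 5340, x1, 23, eng, Fay, 37), (1, 5340, x1, 23, qa, Ada, 37), (1, 7310, eng, 33, cs, Zed, 1), (1, 7310, eng, 33, cs, Zed, 12), (1, 7310, eng, 33, cs, Zed, 30), (1, 7310, eng, 33, eng, Fay, 1), (1, 7310, eng, 33, eng, Fay, 12), (1, 7310, eng, 33, eng, Fay, 30), (1, 7310, eng, 33, qa, Ada, 1), (1, 7310, eng, 33, qa, Ada, 12), (1, 7310, eng, 33, qa, Ada, 30), (2, 2560, fin, 32, bio, Tai, 24), (2, 2560, fin, 32, eng, Rae, 24)}
Apply σ_{pid ≠ bio}; surviving tuples: {(1, 5340, x1, 23, cs, Zed, 37), (1, 5340, x1, 23, eng, Fay, 37), (1, 5340, x1, 23, qa, Ada, 37), (1, 7310, eng, 33, cs, Zed, 1), (1, 7310, eng, 33, cs, Zed, 12), (1, 7310, eng, 33, cs, Zed, 30), (1, 7310, eng, 33, eng, Fay, 1), (1, 7310, eng, 33, eng, Fay, 12), (1, 7310, eng, 33, eng, Fay, 30), (1, 7310, eng, 33, qa, Ada, 1), (1, 7310, eng, 33, qa, Ada, 12), (1, 7310, eng, 33, qa, Ada, 30), (2, 2560, fin, 32, eng, Rae, 24)}
Apply σ_{floor ≤ 1}; surviving tuples: {(1, 5340, x1, 23, cs, Zed, 37), (1, 5340, x1, 23, eng, Fay, 37), (1, 5340, x1, 23, qa, Ada, 37), (1, 7310, eng, 33, cs, Zed, 1), (1, 7310, eng, 33, cs, Zed, 12), (1, 7310, eng, 33, cs, Zed, 30), (1, 7310, eng, 33, eng, Fay, 1), (1, 7310, eng, 33, eng, Fay, 12), (1, 7310, eng, 33, eng, Fay, 30), (1, 7310, eng, 33, qa, Ada, 1), (1, 7310, eng, 33, qa, Ada, 12), (1, 7310, eng, 33, qa, Ada, 30)}
Keep only column(s) eid, pid: {(1, cs), (1, eng), (1, qa), (12, cs), (12, eng), (12, qa), (30, cs), (30, eng), (30, qa), (37, cs), (37, eng), (37, qa)}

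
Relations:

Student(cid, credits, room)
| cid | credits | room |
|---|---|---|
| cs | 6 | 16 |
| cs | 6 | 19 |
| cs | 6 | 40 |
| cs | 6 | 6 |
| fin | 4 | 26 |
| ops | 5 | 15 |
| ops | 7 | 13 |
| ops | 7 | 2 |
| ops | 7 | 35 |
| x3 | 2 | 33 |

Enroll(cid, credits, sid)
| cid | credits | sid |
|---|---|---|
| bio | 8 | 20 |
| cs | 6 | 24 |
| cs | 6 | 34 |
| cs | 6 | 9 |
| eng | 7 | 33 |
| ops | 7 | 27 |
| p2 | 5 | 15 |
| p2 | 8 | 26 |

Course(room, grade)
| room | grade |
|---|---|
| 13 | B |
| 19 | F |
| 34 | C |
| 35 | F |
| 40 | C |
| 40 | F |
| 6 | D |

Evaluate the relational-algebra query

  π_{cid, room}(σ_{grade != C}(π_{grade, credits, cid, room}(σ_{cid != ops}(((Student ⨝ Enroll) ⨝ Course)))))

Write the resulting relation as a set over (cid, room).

{(cs, 19), (cs, 40), (cs, 6)}

Student ⋈ Enroll (natural join on cid, credits): {(cs, 6, 16, 24), (cs, 6, 16, 34), (cs, 6, 16, 9), (cs, 6, 19, 24), (cs, 6, 19, 34), (cs, 6, 19, 9), (cs, 6, 40, 24), (cs, 6, 40, 34), (cs, 6, 40, 9), (cs, 6, 6, 24), (cs, 6, 6, 34), (cs, 6, 6, 9), (ops, 7, 13, 27), (ops, 7, 2, 27), (ops, 7, 35, 27)}
(Student ⨝ Enroll) ⋈ Course (natural join on room): {(cs, 6, 19, 24, F), (cs, 6, 19, 34, F), (cs, 6, 19, 9, F), (cs, 6, 40, 24, C), (cs, 6, 40, 24, F), (cs, 6, 40, 34, C), (cs, 6, 40, 34, F), (cs, 6, 40, 9, C), (cs, 6, 40, 9, F), (cs, 6, 6, 24, D), (cs, 6, 6, 34, D), (cs, 6, 6, 9, D), (ops, 7, 13, 27, B), (ops, 7, 35, 27, F)}
Selection cid != ops: {(cs, 6, 19, 24, F), (cs, 6, 19, 34, F), (cs, 6, 19, 9, F), (cs, 6, 40, 24, C), (cs, 6, 40, 24, F), (cs, 6, 40, 34, C), (cs, 6, 40, 34, F), (cs, 6, 40, 9, C), (cs, 6, 40, 9, F), (cs, 6, 6, 24, D), (cs, 6, 6, 34, D), (cs, 6, 6, 9, D)}
π[grade, credits, cid, room]: project onto (grade, credits, cid, room) (8 duplicate(s) eliminated) → {(C, 6, cs, 40), (D, 6, cs, 6), (F, 6, cs, 19), (F, 6, cs, 40)}
Selection grade != C: {(D, 6, cs, 6), (F, 6, cs, 19), (F, 6, cs, 40)}
π[cid, room]: project onto (cid, room) → {(cs, 19), (cs, 40), (cs, 6)}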